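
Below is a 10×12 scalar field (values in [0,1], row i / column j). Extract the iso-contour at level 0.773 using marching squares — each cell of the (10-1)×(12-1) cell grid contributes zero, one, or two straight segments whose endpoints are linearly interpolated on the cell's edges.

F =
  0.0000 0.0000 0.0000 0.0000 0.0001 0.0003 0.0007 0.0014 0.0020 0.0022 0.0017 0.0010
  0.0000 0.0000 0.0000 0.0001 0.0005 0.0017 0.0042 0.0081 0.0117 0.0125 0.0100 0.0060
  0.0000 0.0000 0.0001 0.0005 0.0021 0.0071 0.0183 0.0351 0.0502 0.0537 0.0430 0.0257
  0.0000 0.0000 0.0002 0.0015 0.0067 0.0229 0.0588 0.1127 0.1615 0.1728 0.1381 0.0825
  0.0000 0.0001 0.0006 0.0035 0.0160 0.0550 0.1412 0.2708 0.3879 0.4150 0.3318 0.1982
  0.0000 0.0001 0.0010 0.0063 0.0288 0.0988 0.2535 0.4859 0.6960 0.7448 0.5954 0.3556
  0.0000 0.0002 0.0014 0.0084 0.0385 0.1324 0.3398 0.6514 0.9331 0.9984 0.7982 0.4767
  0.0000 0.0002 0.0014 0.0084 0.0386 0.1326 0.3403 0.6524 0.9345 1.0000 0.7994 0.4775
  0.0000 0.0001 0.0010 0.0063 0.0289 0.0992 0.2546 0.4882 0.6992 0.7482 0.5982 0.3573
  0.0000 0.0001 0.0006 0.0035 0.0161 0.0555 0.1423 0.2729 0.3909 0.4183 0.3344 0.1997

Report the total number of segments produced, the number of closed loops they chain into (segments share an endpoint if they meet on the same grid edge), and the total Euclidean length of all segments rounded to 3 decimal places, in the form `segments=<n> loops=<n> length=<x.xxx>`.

cell (5,7): code 0100 → (5.325,8.000)–(6.000,7.432)
cell (5,8): code 1100 → (5.111,9.000)–(5.325,8.000)
cell (5,9): code 1100 → (5.876,10.000)–(5.111,9.000)
cell (5,10): code 1000 → (6.000,10.078)–(5.876,10.000)
cell (6,7): code 0110 → (6.000,7.432)–(7.000,7.428)
cell (6,10): code 1001 → (7.000,10.082)–(6.000,10.078)
cell (7,7): code 0010 → (7.000,7.428)–(7.686,8.000)
cell (7,8): code 0011 → (7.686,8.000)–(7.902,9.000)
cell (7,9): code 0011 → (7.902,9.000)–(7.131,10.000)
cell (7,10): code 0001 → (7.131,10.000)–(7.000,10.082)
total: 10 segments, chained into 1 closed loop(s), length Σ = 8.644521

segments=10 loops=1 length=8.645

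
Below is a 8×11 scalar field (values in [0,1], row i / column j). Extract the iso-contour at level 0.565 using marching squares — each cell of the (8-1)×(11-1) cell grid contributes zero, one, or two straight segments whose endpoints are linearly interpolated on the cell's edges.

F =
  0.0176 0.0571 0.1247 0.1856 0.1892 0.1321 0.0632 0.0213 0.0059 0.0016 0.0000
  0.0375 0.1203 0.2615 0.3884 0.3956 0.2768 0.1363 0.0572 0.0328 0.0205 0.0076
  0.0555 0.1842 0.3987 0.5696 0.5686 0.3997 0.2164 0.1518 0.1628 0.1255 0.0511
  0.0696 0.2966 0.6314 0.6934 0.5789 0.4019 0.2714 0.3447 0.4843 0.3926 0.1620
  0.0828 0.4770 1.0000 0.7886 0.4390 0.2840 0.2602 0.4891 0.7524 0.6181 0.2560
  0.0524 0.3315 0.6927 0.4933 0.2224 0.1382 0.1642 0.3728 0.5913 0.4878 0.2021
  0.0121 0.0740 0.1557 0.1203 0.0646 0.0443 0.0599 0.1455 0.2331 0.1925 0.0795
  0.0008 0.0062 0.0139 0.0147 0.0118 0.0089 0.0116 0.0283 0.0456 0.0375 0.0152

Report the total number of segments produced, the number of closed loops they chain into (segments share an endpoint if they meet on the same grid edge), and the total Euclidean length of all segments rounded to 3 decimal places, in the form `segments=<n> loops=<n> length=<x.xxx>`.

segments=22 loops=2 length=14.877

cell (1,2): code 0100 → (1.975,3.000)–(2.000,2.973)
cell (1,3): code 1100 → (1.979,4.000)–(1.975,3.000)
cell (1,4): code 1000 → (2.000,4.021)–(1.979,4.000)
cell (2,1): code 0100 → (2.715,2.000)–(3.000,1.802)
cell (2,2): code 1110 → (2.000,2.973)–(2.715,2.000)
cell (2,4): code 1001 → (3.000,4.079)–(2.000,4.021)
cell (3,1): code 0110 → (3.000,1.802)–(4.000,1.168)
cell (3,3): code 1011 → (4.000,3.640)–(3.099,4.000)
cell (3,4): code 0001 → (3.099,4.000)–(3.000,4.079)
cell (3,7): code 0100 → (3.301,8.000)–(4.000,7.288)
cell (3,8): code 1100 → (3.765,9.000)–(3.301,8.000)
cell (3,9): code 1000 → (4.000,9.147)–(3.765,9.000)
cell (4,1): code 0110 → (4.000,1.168)–(5.000,1.646)
cell (4,2): code 1011 → (5.000,2.640)–(4.757,3.000)
cell (4,3): code 0001 → (4.757,3.000)–(4.000,3.640)
cell (4,7): code 0110 → (4.000,7.288)–(5.000,7.880)
cell (4,8): code 1011 → (5.000,8.254)–(4.408,9.000)
cell (4,9): code 0001 → (4.408,9.000)–(4.000,9.147)
cell (5,1): code 0010 → (5.000,1.646)–(5.238,2.000)
cell (5,2): code 0001 → (5.238,2.000)–(5.000,2.640)
cell (5,7): code 0010 → (5.000,7.880)–(5.073,8.000)
cell (5,8): code 0001 → (5.073,8.000)–(5.000,8.254)
total: 22 segments, chained into 2 closed loop(s), length Σ = 14.876558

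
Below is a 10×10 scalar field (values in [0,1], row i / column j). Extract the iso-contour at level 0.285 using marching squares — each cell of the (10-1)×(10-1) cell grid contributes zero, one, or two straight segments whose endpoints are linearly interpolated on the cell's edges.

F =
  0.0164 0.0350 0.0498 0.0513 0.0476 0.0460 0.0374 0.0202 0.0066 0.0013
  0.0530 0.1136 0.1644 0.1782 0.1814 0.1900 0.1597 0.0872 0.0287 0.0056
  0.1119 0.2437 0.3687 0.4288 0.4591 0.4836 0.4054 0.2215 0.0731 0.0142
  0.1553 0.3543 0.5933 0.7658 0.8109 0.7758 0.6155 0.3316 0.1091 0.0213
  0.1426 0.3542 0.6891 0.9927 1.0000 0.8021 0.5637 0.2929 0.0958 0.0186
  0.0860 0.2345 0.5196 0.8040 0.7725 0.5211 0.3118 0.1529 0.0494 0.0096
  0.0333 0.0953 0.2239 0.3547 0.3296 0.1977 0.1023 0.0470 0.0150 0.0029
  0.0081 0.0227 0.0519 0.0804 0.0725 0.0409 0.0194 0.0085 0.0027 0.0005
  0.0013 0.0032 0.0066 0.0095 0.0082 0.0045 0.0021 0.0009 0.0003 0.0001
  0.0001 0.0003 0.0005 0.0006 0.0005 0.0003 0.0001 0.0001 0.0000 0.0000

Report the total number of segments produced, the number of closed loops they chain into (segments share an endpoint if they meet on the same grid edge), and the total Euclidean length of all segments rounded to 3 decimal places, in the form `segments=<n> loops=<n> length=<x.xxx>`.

cell (1,1): code 0100 → (1.590,2.000)–(2.000,1.330)
cell (1,2): code 1100 → (1.426,3.000)–(1.590,2.000)
cell (1,3): code 1100 → (1.373,4.000)–(1.426,3.000)
cell (1,4): code 1100 → (1.324,5.000)–(1.373,4.000)
cell (1,5): code 1100 → (1.510,6.000)–(1.324,5.000)
cell (1,6): code 1000 → (2.000,6.655)–(1.510,6.000)
cell (2,0): code 0100 → (2.373,1.000)–(3.000,0.652)
cell (2,1): code 1110 → (2.000,1.330)–(2.373,1.000)
cell (2,6): code 1101 → (2.577,7.000)–(2.000,6.655)
cell (2,7): code 1000 → (3.000,7.209)–(2.577,7.000)
cell (3,0): code 0110 → (3.000,0.652)–(4.000,0.673)
cell (3,7): code 1001 → (4.000,7.040)–(3.000,7.209)
cell (4,0): code 0010 → (4.000,0.673)–(4.578,1.000)
cell (4,1): code 0111 → (4.578,1.000)–(5.000,1.177)
cell (4,6): code 1011 → (5.000,6.169)–(4.056,7.000)
cell (4,7): code 0001 → (4.056,7.000)–(4.000,7.040)
cell (5,1): code 0010 → (5.000,1.177)–(5.793,2.000)
cell (5,2): code 0111 → (5.793,2.000)–(6.000,2.467)
cell (5,4): code 1011 → (6.000,4.338)–(5.730,5.000)
cell (5,5): code 0011 → (5.730,5.000)–(5.128,6.000)
cell (5,6): code 0001 → (5.128,6.000)–(5.000,6.169)
cell (6,2): code 0010 → (6.000,2.467)–(6.254,3.000)
cell (6,3): code 0011 → (6.254,3.000)–(6.173,4.000)
cell (6,4): code 0001 → (6.173,4.000)–(6.000,4.338)
total: 24 segments, chained into 1 closed loop(s), length Σ = 18.180157

segments=24 loops=1 length=18.180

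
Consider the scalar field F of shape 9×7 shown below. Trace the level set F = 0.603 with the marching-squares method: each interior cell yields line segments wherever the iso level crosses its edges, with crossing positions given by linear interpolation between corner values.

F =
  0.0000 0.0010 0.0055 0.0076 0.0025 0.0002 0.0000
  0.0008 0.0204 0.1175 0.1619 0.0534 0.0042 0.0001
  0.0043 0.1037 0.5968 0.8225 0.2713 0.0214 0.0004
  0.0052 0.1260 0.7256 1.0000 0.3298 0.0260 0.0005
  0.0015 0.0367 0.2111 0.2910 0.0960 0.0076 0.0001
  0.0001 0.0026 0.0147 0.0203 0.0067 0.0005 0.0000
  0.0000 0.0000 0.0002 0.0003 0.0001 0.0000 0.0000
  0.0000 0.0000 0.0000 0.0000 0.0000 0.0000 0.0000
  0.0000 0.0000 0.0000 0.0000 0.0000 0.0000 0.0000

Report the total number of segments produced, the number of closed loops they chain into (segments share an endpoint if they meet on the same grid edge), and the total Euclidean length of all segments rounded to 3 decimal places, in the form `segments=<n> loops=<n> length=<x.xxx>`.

cell (1,2): code 0100 → (1.668,3.000)–(2.000,2.027)
cell (1,3): code 1000 → (2.000,3.398)–(1.668,3.000)
cell (2,1): code 0100 → (2.048,2.000)–(3.000,1.796)
cell (2,2): code 1110 → (2.000,2.027)–(2.048,2.000)
cell (2,3): code 1001 → (3.000,3.592)–(2.000,3.398)
cell (3,1): code 0010 → (3.000,1.796)–(3.238,2.000)
cell (3,2): code 0011 → (3.238,2.000)–(3.560,3.000)
cell (3,3): code 0001 → (3.560,3.000)–(3.000,3.592)
total: 8 segments, chained into 1 closed loop(s), length Σ = 5.773608

segments=8 loops=1 length=5.774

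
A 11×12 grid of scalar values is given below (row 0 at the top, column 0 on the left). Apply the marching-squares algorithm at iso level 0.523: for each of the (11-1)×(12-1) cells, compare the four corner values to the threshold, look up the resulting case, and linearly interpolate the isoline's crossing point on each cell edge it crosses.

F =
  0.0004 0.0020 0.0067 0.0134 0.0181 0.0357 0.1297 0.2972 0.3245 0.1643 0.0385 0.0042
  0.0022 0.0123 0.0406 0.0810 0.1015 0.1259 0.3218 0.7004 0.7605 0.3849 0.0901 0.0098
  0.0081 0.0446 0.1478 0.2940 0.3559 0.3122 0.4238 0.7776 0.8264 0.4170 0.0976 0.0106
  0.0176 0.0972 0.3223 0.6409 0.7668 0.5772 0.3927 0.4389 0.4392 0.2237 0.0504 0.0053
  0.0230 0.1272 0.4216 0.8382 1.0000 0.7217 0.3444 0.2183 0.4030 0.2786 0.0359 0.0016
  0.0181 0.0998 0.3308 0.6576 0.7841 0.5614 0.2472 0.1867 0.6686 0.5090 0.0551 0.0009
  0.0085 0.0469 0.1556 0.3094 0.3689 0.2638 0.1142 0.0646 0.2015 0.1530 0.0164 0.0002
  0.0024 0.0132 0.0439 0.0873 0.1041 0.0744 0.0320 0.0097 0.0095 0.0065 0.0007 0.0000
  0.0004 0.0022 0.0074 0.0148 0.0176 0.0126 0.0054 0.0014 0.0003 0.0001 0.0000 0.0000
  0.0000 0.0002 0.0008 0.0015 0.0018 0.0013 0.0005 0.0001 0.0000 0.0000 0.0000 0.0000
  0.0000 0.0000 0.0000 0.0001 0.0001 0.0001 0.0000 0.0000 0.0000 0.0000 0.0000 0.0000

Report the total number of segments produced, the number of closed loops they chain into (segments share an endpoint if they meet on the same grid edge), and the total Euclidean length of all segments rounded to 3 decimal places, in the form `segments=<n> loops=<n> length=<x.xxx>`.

segments=24 loops=3 length=20.818

cell (0,6): code 0100 → (0.560,7.000)–(1.000,6.531)
cell (0,7): code 1100 → (0.455,8.000)–(0.560,7.000)
cell (0,8): code 1000 → (1.000,8.632)–(0.455,8.000)
cell (1,6): code 0110 → (1.000,6.531)–(2.000,6.280)
cell (1,8): code 1001 → (2.000,8.741)–(1.000,8.632)
cell (2,2): code 0100 → (2.660,3.000)–(3.000,2.630)
cell (2,3): code 1100 → (2.407,4.000)–(2.660,3.000)
cell (2,4): code 1100 → (2.795,5.000)–(2.407,4.000)
cell (2,5): code 1000 → (3.000,5.294)–(2.795,5.000)
cell (2,6): code 0010 → (2.000,6.280)–(2.752,7.000)
cell (2,7): code 0011 → (2.752,7.000)–(2.784,8.000)
cell (2,8): code 0001 → (2.784,8.000)–(2.000,8.741)
cell (3,2): code 0110 → (3.000,2.630)–(4.000,2.243)
cell (3,5): code 1001 → (4.000,5.527)–(3.000,5.294)
cell (4,2): code 0110 → (4.000,2.243)–(5.000,2.588)
cell (4,5): code 1001 → (5.000,5.122)–(4.000,5.527)
cell (4,7): code 0100 → (4.452,8.000)–(5.000,7.698)
cell (4,8): code 1000 → (5.000,8.912)–(4.452,8.000)
cell (5,2): code 0010 → (5.000,2.588)–(5.387,3.000)
cell (5,3): code 0011 → (5.387,3.000)–(5.629,4.000)
cell (5,4): code 0011 → (5.629,4.000)–(5.129,5.000)
cell (5,5): code 0001 → (5.129,5.000)–(5.000,5.122)
cell (5,7): code 0010 → (5.000,7.698)–(5.312,8.000)
cell (5,8): code 0001 → (5.312,8.000)–(5.000,8.912)
total: 24 segments, chained into 3 closed loop(s), length Σ = 20.817553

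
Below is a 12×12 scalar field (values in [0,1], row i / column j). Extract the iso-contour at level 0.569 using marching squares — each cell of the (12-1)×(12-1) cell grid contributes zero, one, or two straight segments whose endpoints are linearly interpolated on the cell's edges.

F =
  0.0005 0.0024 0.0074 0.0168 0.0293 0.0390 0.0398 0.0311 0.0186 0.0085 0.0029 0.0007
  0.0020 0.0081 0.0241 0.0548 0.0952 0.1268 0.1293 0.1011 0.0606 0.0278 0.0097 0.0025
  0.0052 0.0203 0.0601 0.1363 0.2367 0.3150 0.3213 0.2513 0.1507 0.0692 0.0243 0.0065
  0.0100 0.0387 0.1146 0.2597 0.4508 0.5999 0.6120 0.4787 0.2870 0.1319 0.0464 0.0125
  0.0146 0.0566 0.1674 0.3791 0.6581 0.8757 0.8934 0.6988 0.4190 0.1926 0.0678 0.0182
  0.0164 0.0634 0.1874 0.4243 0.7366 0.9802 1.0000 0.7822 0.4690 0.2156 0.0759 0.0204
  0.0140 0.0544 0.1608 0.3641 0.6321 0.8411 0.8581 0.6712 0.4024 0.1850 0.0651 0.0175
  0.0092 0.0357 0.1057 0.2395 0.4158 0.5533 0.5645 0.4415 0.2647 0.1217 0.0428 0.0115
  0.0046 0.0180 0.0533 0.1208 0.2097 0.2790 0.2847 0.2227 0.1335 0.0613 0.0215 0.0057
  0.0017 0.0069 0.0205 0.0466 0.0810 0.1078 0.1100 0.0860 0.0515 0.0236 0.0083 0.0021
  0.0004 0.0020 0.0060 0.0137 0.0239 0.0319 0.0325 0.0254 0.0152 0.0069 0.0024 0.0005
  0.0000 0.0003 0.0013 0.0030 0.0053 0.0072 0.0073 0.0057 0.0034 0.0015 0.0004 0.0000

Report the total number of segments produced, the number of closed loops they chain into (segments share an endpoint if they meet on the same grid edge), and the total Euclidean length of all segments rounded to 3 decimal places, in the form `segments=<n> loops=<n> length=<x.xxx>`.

segments=16 loops=1 length=13.071

cell (2,4): code 0100 → (2.892,5.000)–(3.000,4.793)
cell (2,5): code 1100 → (2.852,6.000)–(2.892,5.000)
cell (2,6): code 1000 → (3.000,6.323)–(2.852,6.000)
cell (3,3): code 0100 → (3.570,4.000)–(4.000,3.681)
cell (3,4): code 1110 → (3.000,4.793)–(3.570,4.000)
cell (3,6): code 1101 → (3.410,7.000)–(3.000,6.323)
cell (3,7): code 1000 → (4.000,7.464)–(3.410,7.000)
cell (4,3): code 0110 → (4.000,3.681)–(5.000,3.463)
cell (4,7): code 1001 → (5.000,7.681)–(4.000,7.464)
cell (5,3): code 0110 → (5.000,3.463)–(6.000,3.765)
cell (5,7): code 1001 → (6.000,7.380)–(5.000,7.681)
cell (6,3): code 0010 → (6.000,3.765)–(6.292,4.000)
cell (6,4): code 0011 → (6.292,4.000)–(6.945,5.000)
cell (6,5): code 0011 → (6.945,5.000)–(6.985,6.000)
cell (6,6): code 0011 → (6.985,6.000)–(6.445,7.000)
cell (6,7): code 0001 → (6.445,7.000)–(6.000,7.380)
total: 16 segments, chained into 1 closed loop(s), length Σ = 13.070962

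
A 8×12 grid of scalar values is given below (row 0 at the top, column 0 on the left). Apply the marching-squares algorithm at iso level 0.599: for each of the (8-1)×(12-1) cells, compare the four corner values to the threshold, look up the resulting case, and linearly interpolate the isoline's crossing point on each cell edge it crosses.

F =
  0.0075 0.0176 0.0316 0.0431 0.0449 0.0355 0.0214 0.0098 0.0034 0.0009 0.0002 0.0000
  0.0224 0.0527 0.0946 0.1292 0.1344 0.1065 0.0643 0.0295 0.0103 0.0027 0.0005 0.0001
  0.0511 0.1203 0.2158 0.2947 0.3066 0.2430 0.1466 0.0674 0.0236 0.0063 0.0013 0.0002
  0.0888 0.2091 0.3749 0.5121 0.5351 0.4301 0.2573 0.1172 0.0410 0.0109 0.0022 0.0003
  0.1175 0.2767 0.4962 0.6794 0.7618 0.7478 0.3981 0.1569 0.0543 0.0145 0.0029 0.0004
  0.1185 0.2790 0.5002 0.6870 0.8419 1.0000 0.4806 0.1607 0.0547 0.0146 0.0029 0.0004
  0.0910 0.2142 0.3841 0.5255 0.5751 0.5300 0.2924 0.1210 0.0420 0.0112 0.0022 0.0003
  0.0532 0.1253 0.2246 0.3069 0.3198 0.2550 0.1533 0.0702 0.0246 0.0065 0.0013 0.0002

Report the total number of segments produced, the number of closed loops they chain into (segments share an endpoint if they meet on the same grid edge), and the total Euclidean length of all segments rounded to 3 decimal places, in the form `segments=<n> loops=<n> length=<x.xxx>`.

segments=10 loops=1 length=9.338

cell (3,2): code 0100 → (3.519,3.000)–(4.000,2.561)
cell (3,3): code 1100 → (3.282,4.000)–(3.519,3.000)
cell (3,4): code 1100 → (3.532,5.000)–(3.282,4.000)
cell (3,5): code 1000 → (4.000,5.426)–(3.532,5.000)
cell (4,2): code 0110 → (4.000,2.561)–(5.000,2.529)
cell (4,5): code 1001 → (5.000,5.772)–(4.000,5.426)
cell (5,2): code 0010 → (5.000,2.529)–(5.545,3.000)
cell (5,3): code 0011 → (5.545,3.000)–(5.910,4.000)
cell (5,4): code 0011 → (5.910,4.000)–(5.853,5.000)
cell (5,5): code 0001 → (5.853,5.000)–(5.000,5.772)
total: 10 segments, chained into 1 closed loop(s), length Σ = 9.338306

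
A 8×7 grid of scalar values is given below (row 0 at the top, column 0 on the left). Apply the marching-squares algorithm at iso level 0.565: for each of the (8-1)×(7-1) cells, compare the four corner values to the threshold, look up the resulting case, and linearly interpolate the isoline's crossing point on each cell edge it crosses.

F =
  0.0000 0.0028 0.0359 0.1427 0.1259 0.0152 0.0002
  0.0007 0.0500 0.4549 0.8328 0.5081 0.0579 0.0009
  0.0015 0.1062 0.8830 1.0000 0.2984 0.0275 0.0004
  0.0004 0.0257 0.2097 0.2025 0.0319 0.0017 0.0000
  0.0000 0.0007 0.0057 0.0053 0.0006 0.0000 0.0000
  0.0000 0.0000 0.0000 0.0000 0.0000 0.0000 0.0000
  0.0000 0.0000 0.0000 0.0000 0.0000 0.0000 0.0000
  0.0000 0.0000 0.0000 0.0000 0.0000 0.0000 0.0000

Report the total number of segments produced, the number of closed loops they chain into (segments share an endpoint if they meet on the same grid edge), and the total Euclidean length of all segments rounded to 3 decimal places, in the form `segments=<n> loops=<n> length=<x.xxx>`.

segments=8 loops=1 length=6.430

cell (0,2): code 0100 → (0.612,3.000)–(1.000,2.291)
cell (0,3): code 1000 → (1.000,3.825)–(0.612,3.000)
cell (1,1): code 0100 → (1.257,2.000)–(2.000,1.591)
cell (1,2): code 1110 → (1.000,2.291)–(1.257,2.000)
cell (1,3): code 1001 → (2.000,3.620)–(1.000,3.825)
cell (2,1): code 0010 → (2.000,1.591)–(2.472,2.000)
cell (2,2): code 0011 → (2.472,2.000)–(2.545,3.000)
cell (2,3): code 0001 → (2.545,3.000)–(2.000,3.620)
total: 8 segments, chained into 1 closed loop(s), length Σ = 6.430449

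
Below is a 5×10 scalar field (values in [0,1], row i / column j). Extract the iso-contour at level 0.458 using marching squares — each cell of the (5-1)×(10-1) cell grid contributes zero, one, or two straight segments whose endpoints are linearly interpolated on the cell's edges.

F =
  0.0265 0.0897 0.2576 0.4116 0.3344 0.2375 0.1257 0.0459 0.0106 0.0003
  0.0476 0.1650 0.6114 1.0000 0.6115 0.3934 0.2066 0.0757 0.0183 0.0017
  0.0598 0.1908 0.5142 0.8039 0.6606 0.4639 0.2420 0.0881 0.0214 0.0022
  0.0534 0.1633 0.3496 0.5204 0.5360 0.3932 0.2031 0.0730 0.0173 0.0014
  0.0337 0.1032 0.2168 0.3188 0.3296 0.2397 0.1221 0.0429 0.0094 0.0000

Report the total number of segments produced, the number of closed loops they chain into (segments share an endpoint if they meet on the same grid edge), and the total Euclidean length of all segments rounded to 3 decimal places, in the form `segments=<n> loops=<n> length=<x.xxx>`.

cell (0,1): code 0100 → (0.566,2.000)–(1.000,1.656)
cell (0,2): code 1100 → (0.079,3.000)–(0.566,2.000)
cell (0,3): code 1100 → (0.446,4.000)–(0.079,3.000)
cell (0,4): code 1000 → (1.000,4.704)–(0.446,4.000)
cell (1,1): code 0110 → (1.000,1.656)–(2.000,1.826)
cell (1,4): code 1101 → (1.916,5.000)–(1.000,4.704)
cell (1,5): code 1000 → (2.000,5.027)–(1.916,5.000)
cell (2,1): code 0010 → (2.000,1.826)–(2.341,2.000)
cell (2,2): code 0111 → (2.341,2.000)–(3.000,2.635)
cell (2,4): code 1011 → (3.000,4.546)–(2.083,5.000)
cell (2,5): code 0001 → (2.083,5.000)–(2.000,5.027)
cell (3,2): code 0010 → (3.000,2.635)–(3.310,3.000)
cell (3,3): code 0011 → (3.310,3.000)–(3.378,4.000)
cell (3,4): code 0001 → (3.378,4.000)–(3.000,4.546)
total: 14 segments, chained into 1 closed loop(s), length Σ = 10.245246

segments=14 loops=1 length=10.245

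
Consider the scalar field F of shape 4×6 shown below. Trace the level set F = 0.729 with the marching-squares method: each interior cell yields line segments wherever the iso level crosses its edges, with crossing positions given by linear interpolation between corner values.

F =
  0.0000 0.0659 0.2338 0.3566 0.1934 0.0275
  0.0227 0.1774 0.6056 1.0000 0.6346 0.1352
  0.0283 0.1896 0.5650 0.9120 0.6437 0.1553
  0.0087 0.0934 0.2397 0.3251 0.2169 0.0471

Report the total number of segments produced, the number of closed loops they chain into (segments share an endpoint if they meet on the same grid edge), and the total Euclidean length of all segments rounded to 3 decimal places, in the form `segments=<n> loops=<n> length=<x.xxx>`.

segments=6 loops=1 length=5.036

cell (0,2): code 0100 → (0.579,3.000)–(1.000,2.313)
cell (0,3): code 1000 → (1.000,3.742)–(0.579,3.000)
cell (1,2): code 0110 → (1.000,2.313)–(2.000,2.473)
cell (1,3): code 1001 → (2.000,3.682)–(1.000,3.742)
cell (2,2): code 0010 → (2.000,2.473)–(2.312,3.000)
cell (2,3): code 0001 → (2.312,3.000)–(2.000,3.682)
total: 6 segments, chained into 1 closed loop(s), length Σ = 5.035929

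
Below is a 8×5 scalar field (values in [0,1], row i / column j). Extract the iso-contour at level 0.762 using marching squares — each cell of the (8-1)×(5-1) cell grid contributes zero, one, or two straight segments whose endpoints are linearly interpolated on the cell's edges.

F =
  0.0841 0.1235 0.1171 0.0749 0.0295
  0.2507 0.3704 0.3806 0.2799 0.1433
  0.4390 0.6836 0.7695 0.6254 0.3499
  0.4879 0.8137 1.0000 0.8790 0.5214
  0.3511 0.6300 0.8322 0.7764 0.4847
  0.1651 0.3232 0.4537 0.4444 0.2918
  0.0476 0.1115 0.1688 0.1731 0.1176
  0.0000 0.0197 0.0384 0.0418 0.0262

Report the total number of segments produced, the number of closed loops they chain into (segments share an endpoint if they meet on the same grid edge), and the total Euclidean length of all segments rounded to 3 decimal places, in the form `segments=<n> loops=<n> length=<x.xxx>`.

segments=12 loops=1 length=7.124

cell (1,1): code 0100 → (1.981,2.000)–(2.000,1.913)
cell (1,2): code 1000 → (2.000,2.052)–(1.981,2.000)
cell (2,0): code 0100 → (2.603,1.000)–(3.000,0.841)
cell (2,1): code 1110 → (2.000,1.913)–(2.603,1.000)
cell (2,2): code 1101 → (2.539,3.000)–(2.000,2.052)
cell (2,3): code 1000 → (3.000,3.327)–(2.539,3.000)
cell (3,0): code 0010 → (3.000,0.841)–(3.281,1.000)
cell (3,1): code 0111 → (3.281,1.000)–(4.000,1.653)
cell (3,3): code 1001 → (4.000,3.049)–(3.000,3.327)
cell (4,1): code 0010 → (4.000,1.653)–(4.185,2.000)
cell (4,2): code 0011 → (4.185,2.000)–(4.043,3.000)
cell (4,3): code 0001 → (4.043,3.000)–(4.000,3.049)
total: 12 segments, chained into 1 closed loop(s), length Σ = 7.123563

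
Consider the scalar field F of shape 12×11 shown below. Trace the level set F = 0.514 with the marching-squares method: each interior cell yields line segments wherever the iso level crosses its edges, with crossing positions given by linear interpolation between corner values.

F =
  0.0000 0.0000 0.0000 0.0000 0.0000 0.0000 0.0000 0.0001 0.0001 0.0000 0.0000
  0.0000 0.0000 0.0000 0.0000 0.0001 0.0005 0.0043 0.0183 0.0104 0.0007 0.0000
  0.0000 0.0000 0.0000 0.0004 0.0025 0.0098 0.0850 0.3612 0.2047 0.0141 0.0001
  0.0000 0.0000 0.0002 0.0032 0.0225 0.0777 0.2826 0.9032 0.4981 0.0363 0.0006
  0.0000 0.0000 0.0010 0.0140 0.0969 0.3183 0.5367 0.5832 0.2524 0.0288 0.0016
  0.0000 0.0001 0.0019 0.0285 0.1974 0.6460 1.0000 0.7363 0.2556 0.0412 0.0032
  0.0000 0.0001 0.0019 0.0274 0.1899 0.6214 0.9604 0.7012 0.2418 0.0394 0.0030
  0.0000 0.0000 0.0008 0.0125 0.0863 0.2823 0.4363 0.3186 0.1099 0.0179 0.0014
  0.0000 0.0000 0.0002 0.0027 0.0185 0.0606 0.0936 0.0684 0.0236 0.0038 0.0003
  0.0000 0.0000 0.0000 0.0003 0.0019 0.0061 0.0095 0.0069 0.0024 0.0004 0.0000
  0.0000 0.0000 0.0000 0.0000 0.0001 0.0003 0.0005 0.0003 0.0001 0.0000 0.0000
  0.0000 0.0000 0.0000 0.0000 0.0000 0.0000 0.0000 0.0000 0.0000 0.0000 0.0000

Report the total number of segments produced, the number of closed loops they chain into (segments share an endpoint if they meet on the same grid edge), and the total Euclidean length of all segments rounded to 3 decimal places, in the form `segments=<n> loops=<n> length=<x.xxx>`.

cell (2,6): code 0100 → (2.282,7.000)–(3.000,6.373)
cell (2,7): code 1000 → (3.000,7.961)–(2.282,7.000)
cell (3,5): code 0100 → (3.911,6.000)–(4.000,5.896)
cell (3,6): code 1110 → (3.000,6.373)–(3.911,6.000)
cell (3,7): code 1001 → (4.000,7.209)–(3.000,7.961)
cell (4,4): code 0100 → (4.597,5.000)–(5.000,4.706)
cell (4,5): code 1110 → (4.000,5.896)–(4.597,5.000)
cell (4,7): code 1001 → (5.000,7.462)–(4.000,7.209)
cell (5,4): code 0110 → (5.000,4.706)–(6.000,4.751)
cell (5,7): code 1001 → (6.000,7.407)–(5.000,7.462)
cell (6,4): code 0010 → (6.000,4.751)–(6.317,5.000)
cell (6,5): code 0011 → (6.317,5.000)–(6.852,6.000)
cell (6,6): code 0011 → (6.852,6.000)–(6.489,7.000)
cell (6,7): code 0001 → (6.489,7.000)–(6.000,7.407)
total: 14 segments, chained into 1 closed loop(s), length Σ = 12.372000

segments=14 loops=1 length=12.372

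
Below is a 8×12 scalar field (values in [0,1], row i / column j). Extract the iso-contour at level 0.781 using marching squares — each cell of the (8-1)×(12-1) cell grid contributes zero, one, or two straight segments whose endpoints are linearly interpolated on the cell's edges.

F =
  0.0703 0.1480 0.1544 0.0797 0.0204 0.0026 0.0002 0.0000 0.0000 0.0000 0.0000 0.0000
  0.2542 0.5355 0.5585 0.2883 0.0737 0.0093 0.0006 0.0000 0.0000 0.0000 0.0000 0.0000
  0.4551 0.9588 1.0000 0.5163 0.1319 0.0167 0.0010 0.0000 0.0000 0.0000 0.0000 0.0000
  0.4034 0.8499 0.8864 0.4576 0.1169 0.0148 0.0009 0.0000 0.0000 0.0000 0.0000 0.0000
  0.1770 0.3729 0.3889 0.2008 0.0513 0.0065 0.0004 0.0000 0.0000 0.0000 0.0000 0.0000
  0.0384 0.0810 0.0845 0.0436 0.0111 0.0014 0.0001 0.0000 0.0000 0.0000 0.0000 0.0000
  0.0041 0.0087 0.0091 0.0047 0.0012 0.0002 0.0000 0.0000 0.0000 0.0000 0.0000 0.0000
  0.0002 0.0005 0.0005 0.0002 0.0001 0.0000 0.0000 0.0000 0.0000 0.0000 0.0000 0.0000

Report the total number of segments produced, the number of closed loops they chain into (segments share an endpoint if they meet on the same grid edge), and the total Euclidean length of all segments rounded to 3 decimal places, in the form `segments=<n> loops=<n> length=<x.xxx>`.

cell (1,0): code 0100 → (1.580,1.000)–(2.000,0.647)
cell (1,1): code 1100 → (1.504,2.000)–(1.580,1.000)
cell (1,2): code 1000 → (2.000,2.453)–(1.504,2.000)
cell (2,0): code 0110 → (2.000,0.647)–(3.000,0.846)
cell (2,2): code 1001 → (3.000,2.246)–(2.000,2.453)
cell (3,0): code 0010 → (3.000,0.846)–(3.144,1.000)
cell (3,1): code 0011 → (3.144,1.000)–(3.212,2.000)
cell (3,2): code 0001 → (3.212,2.000)–(3.000,2.246)
total: 8 segments, chained into 1 closed loop(s), length Σ = 5.802020

segments=8 loops=1 length=5.802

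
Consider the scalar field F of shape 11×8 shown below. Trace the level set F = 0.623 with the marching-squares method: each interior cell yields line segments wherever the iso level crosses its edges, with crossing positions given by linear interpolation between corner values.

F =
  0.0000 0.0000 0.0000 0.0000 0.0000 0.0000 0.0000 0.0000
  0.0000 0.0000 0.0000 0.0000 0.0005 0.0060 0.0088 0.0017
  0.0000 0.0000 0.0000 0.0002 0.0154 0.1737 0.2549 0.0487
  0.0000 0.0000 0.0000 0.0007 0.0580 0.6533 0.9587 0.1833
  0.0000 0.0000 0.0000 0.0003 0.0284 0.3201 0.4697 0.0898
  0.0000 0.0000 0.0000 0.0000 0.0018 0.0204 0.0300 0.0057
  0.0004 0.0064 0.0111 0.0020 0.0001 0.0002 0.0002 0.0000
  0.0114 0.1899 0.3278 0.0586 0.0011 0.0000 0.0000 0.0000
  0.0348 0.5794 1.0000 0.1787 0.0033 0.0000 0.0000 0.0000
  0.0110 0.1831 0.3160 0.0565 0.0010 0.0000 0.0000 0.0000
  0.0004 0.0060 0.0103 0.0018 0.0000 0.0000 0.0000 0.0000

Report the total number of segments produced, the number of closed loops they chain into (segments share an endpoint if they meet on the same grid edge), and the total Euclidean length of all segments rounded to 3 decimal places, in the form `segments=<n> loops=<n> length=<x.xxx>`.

cell (2,4): code 0100 → (2.937,5.000)–(3.000,4.949)
cell (2,5): code 1100 → (2.523,6.000)–(2.937,5.000)
cell (2,6): code 1000 → (3.000,6.433)–(2.523,6.000)
cell (3,4): code 0010 → (3.000,4.949)–(3.091,5.000)
cell (3,5): code 0011 → (3.091,5.000)–(3.687,6.000)
cell (3,6): code 0001 → (3.687,6.000)–(3.000,6.433)
cell (7,1): code 0100 → (7.439,2.000)–(8.000,1.104)
cell (7,2): code 1000 → (8.000,2.459)–(7.439,2.000)
cell (8,1): code 0010 → (8.000,1.104)–(8.551,2.000)
cell (8,2): code 0001 → (8.551,2.000)–(8.000,2.459)
total: 10 segments, chained into 2 closed loop(s), length Σ = 7.438883

segments=10 loops=2 length=7.439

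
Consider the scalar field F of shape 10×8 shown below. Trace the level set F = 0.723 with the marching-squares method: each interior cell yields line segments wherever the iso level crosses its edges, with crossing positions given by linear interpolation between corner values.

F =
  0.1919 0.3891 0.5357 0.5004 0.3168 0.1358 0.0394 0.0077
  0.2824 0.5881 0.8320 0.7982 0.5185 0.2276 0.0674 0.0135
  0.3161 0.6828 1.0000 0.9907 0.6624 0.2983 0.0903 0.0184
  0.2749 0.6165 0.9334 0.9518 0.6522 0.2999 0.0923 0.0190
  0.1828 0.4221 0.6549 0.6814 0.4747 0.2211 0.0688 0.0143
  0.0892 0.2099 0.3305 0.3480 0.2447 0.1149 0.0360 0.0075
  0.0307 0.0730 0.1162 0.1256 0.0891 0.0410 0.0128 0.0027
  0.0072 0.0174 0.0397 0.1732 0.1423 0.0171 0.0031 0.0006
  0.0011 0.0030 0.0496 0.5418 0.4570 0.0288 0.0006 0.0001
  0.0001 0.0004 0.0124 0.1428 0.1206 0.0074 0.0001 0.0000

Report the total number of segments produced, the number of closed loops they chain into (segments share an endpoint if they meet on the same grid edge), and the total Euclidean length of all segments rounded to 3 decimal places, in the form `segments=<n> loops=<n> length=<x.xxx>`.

segments=10 loops=1 length=9.354

cell (0,1): code 0100 → (0.632,2.000)–(1.000,1.553)
cell (0,2): code 1100 → (0.747,3.000)–(0.632,2.000)
cell (0,3): code 1000 → (1.000,3.269)–(0.747,3.000)
cell (1,1): code 0110 → (1.000,1.553)–(2.000,1.127)
cell (1,3): code 1001 → (2.000,3.815)–(1.000,3.269)
cell (2,1): code 0110 → (2.000,1.127)–(3.000,1.336)
cell (2,3): code 1001 → (3.000,3.764)–(2.000,3.815)
cell (3,1): code 0010 → (3.000,1.336)–(3.755,2.000)
cell (3,2): code 0011 → (3.755,2.000)–(3.846,3.000)
cell (3,3): code 0001 → (3.846,3.000)–(3.000,3.764)
total: 10 segments, chained into 1 closed loop(s), length Σ = 9.353726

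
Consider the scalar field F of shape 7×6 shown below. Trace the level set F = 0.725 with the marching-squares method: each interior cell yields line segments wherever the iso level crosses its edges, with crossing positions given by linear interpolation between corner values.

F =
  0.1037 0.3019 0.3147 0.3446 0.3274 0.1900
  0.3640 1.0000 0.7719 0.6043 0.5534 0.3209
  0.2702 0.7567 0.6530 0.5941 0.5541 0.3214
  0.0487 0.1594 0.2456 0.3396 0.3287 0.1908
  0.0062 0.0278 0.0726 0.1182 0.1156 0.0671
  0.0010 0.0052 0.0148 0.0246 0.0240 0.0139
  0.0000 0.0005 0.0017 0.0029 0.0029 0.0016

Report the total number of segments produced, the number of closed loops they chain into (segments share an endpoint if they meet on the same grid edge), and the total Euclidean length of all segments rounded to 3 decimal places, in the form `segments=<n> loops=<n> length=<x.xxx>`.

segments=8 loops=1 length=4.789

cell (0,0): code 0100 → (0.606,1.000)–(1.000,0.568)
cell (0,1): code 1100 → (0.897,2.000)–(0.606,1.000)
cell (0,2): code 1000 → (1.000,2.280)–(0.897,2.000)
cell (1,0): code 0110 → (1.000,0.568)–(2.000,0.935)
cell (1,1): code 1011 → (2.000,1.306)–(1.394,2.000)
cell (1,2): code 0001 → (1.394,2.000)–(1.000,2.280)
cell (2,0): code 0010 → (2.000,0.935)–(2.053,1.000)
cell (2,1): code 0001 → (2.053,1.000)–(2.000,1.306)
total: 8 segments, chained into 1 closed loop(s), length Σ = 4.789053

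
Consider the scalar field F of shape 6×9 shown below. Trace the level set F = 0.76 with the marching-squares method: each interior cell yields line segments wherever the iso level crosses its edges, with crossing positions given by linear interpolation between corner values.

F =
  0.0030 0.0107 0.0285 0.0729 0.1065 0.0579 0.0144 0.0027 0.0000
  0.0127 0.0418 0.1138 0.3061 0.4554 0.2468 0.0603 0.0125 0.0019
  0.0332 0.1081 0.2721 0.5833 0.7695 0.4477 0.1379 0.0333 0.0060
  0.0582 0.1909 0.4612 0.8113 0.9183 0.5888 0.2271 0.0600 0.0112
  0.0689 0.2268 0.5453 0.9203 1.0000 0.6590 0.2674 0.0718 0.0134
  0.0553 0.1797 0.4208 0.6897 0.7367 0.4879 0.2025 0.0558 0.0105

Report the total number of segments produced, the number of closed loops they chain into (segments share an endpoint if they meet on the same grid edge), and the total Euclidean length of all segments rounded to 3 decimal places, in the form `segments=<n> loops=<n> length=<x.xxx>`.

segments=10 loops=1 length=7.746

cell (1,3): code 0100 → (1.970,4.000)–(2.000,3.949)
cell (1,4): code 1000 → (2.000,4.030)–(1.970,4.000)
cell (2,2): code 0100 → (2.775,3.000)–(3.000,2.853)
cell (2,3): code 1110 → (2.000,3.949)–(2.775,3.000)
cell (2,4): code 1001 → (3.000,4.480)–(2.000,4.030)
cell (3,2): code 0110 → (3.000,2.853)–(4.000,2.573)
cell (3,4): code 1001 → (4.000,4.704)–(3.000,4.480)
cell (4,2): code 0010 → (4.000,2.573)–(4.695,3.000)
cell (4,3): code 0011 → (4.695,3.000)–(4.912,4.000)
cell (4,4): code 0001 → (4.912,4.000)–(4.000,4.704)
total: 10 segments, chained into 1 closed loop(s), length Σ = 7.746434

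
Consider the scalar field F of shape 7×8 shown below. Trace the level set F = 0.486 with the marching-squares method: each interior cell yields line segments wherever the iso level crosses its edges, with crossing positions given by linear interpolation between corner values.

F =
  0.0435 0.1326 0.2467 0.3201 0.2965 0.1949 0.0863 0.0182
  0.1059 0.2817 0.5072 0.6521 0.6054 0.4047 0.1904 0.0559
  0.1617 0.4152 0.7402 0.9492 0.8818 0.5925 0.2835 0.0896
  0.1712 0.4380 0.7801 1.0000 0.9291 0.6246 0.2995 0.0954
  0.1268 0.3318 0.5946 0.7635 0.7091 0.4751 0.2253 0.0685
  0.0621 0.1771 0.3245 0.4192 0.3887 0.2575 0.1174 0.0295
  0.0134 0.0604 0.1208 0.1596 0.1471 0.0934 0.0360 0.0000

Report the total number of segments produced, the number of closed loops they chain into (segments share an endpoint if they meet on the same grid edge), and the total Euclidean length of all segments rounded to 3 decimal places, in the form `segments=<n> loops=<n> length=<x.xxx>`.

segments=16 loops=1 length=13.445

cell (0,1): code 0100 → (0.919,2.000)–(1.000,1.906)
cell (0,2): code 1100 → (0.500,3.000)–(0.919,2.000)
cell (0,3): code 1100 → (0.613,4.000)–(0.500,3.000)
cell (0,4): code 1000 → (1.000,4.595)–(0.613,4.000)
cell (1,1): code 0110 → (1.000,1.906)–(2.000,1.218)
cell (1,4): code 1101 → (1.433,5.000)–(1.000,4.595)
cell (1,5): code 1000 → (2.000,5.345)–(1.433,5.000)
cell (2,1): code 0110 → (2.000,1.218)–(3.000,1.140)
cell (2,5): code 1001 → (3.000,5.426)–(2.000,5.345)
cell (3,1): code 0110 → (3.000,1.140)–(4.000,1.587)
cell (3,4): code 1011 → (4.000,4.953)–(3.927,5.000)
cell (3,5): code 0001 → (3.927,5.000)–(3.000,5.426)
cell (4,1): code 0010 → (4.000,1.587)–(4.402,2.000)
cell (4,2): code 0011 → (4.402,2.000)–(4.806,3.000)
cell (4,3): code 0011 → (4.806,3.000)–(4.696,4.000)
cell (4,4): code 0001 → (4.696,4.000)–(4.000,4.953)
total: 16 segments, chained into 1 closed loop(s), length Σ = 13.444919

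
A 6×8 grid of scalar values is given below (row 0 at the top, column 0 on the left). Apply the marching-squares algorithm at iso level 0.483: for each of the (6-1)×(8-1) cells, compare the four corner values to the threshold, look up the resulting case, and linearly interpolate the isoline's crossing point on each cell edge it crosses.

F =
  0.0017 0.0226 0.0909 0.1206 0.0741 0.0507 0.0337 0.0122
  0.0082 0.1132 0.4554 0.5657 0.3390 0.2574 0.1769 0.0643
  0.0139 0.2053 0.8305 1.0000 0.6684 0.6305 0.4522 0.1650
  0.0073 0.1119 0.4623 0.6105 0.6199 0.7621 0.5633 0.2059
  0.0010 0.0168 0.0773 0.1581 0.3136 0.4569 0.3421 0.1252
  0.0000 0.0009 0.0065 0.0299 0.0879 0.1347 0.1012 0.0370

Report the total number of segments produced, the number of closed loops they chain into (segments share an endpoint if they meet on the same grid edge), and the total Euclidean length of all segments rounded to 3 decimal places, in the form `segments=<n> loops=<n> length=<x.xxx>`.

cell (0,2): code 0100 → (0.814,3.000)–(1.000,2.250)
cell (0,3): code 1000 → (1.000,3.365)–(0.814,3.000)
cell (1,1): code 0100 → (1.074,2.000)–(2.000,1.444)
cell (1,2): code 1110 → (1.000,2.250)–(1.074,2.000)
cell (1,3): code 1101 → (1.437,4.000)–(1.000,3.365)
cell (1,4): code 1100 → (1.605,5.000)–(1.437,4.000)
cell (1,5): code 1000 → (2.000,5.827)–(1.605,5.000)
cell (2,1): code 0010 → (2.000,1.444)–(2.944,2.000)
cell (2,2): code 0111 → (2.944,2.000)–(3.000,2.140)
cell (2,5): code 1101 → (2.277,6.000)–(2.000,5.827)
cell (2,6): code 1000 → (3.000,6.225)–(2.277,6.000)
cell (3,2): code 0010 → (3.000,2.140)–(3.282,3.000)
cell (3,3): code 0011 → (3.282,3.000)–(3.447,4.000)
cell (3,4): code 0011 → (3.447,4.000)–(3.914,5.000)
cell (3,5): code 0011 → (3.914,5.000)–(3.363,6.000)
cell (3,6): code 0001 → (3.363,6.000)–(3.000,6.225)
total: 16 segments, chained into 1 closed loop(s), length Σ = 12.145957

segments=16 loops=1 length=12.146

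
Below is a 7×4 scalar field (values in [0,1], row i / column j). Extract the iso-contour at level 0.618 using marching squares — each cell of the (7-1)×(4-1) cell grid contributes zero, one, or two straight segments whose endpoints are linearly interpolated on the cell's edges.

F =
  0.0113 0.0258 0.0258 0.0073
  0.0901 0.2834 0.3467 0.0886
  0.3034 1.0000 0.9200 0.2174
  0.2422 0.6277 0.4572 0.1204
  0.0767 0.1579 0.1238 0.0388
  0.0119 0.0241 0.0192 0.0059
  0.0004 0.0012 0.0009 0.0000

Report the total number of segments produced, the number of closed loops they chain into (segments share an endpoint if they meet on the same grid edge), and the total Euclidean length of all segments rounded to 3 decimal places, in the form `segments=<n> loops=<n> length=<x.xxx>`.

segments=8 loops=1 length=5.453

cell (1,0): code 0100 → (1.467,1.000)–(2.000,0.452)
cell (1,1): code 1100 → (1.473,2.000)–(1.467,1.000)
cell (1,2): code 1000 → (2.000,2.430)–(1.473,2.000)
cell (2,0): code 0110 → (2.000,0.452)–(3.000,0.975)
cell (2,1): code 1011 → (3.000,1.057)–(2.653,2.000)
cell (2,2): code 0001 → (2.653,2.000)–(2.000,2.430)
cell (3,0): code 0010 → (3.000,0.975)–(3.021,1.000)
cell (3,1): code 0001 → (3.021,1.000)–(3.000,1.057)
total: 8 segments, chained into 1 closed loop(s), length Σ = 5.452833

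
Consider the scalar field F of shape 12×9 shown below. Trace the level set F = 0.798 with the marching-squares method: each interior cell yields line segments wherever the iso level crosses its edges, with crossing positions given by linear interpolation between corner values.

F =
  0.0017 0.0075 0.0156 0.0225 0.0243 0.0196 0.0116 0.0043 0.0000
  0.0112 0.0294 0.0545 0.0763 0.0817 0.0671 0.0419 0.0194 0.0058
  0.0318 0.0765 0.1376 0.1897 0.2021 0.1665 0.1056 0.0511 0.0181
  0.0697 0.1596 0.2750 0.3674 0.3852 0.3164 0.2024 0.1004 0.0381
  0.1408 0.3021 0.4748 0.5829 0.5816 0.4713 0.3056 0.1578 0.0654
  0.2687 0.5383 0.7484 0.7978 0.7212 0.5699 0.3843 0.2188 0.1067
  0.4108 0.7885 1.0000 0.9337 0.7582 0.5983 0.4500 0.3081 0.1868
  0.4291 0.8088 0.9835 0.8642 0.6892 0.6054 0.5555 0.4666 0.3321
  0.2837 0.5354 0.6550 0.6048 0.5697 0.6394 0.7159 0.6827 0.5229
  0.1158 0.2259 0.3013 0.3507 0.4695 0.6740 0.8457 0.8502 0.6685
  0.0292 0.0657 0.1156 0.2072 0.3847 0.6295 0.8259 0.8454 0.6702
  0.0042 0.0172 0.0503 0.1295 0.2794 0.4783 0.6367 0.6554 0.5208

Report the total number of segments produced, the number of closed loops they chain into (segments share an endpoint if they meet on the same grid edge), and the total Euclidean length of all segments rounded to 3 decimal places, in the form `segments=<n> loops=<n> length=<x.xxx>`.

segments=18 loops=2 length=13.762

cell (5,1): code 0100 → (5.197,2.000)–(6.000,1.045)
cell (5,2): code 1100 → (5.001,3.000)–(5.197,2.000)
cell (5,3): code 1000 → (6.000,3.773)–(5.001,3.000)
cell (6,0): code 0100 → (6.468,1.000)–(7.000,0.972)
cell (6,1): code 1110 → (6.000,1.045)–(6.468,1.000)
cell (6,3): code 1001 → (7.000,3.378)–(6.000,3.773)
cell (7,0): code 0010 → (7.000,0.972)–(7.040,1.000)
cell (7,1): code 0011 → (7.040,1.000)–(7.565,2.000)
cell (7,2): code 0011 → (7.565,2.000)–(7.255,3.000)
cell (7,3): code 0001 → (7.255,3.000)–(7.000,3.378)
cell (8,5): code 0100 → (8.633,6.000)–(9.000,5.722)
cell (8,6): code 1100 → (8.688,7.000)–(8.633,6.000)
cell (8,7): code 1000 → (9.000,7.287)–(8.688,7.000)
cell (9,5): code 0110 → (9.000,5.722)–(10.000,5.858)
cell (9,7): code 1001 → (10.000,7.271)–(9.000,7.287)
cell (10,5): code 0010 → (10.000,5.858)–(10.147,6.000)
cell (10,6): code 0011 → (10.147,6.000)–(10.249,7.000)
cell (10,7): code 0001 → (10.249,7.000)–(10.000,7.271)
total: 18 segments, chained into 2 closed loop(s), length Σ = 13.762328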